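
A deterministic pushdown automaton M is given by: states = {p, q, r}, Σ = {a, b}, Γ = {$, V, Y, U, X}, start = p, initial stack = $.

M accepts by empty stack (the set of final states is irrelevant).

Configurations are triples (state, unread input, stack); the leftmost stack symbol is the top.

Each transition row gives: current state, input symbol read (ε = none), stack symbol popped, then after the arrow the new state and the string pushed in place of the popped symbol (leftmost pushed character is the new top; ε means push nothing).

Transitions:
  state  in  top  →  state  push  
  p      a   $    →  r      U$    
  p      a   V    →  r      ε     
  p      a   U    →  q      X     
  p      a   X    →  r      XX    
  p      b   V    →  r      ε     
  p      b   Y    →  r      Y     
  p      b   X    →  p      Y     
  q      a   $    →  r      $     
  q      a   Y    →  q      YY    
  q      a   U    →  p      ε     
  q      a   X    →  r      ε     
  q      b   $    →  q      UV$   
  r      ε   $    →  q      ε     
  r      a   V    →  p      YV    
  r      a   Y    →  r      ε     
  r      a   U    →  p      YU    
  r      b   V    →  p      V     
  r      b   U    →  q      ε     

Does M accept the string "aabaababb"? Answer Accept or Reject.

Reject

(p, aabaababb, $) ⊢ (r, abaababb, U$) ⊢ (p, baababb, YU$) ⊢ (r, aababb, YU$) ⊢ (r, ababb, U$) ⊢ (p, babb, YU$) ⊢ (r, abb, YU$) ⊢ (r, bb, U$) ⊢ (q, b, $) ⊢ (q, ε, UV$)
All input consumed; stack is UV$, not empty, and no further ε-move applies.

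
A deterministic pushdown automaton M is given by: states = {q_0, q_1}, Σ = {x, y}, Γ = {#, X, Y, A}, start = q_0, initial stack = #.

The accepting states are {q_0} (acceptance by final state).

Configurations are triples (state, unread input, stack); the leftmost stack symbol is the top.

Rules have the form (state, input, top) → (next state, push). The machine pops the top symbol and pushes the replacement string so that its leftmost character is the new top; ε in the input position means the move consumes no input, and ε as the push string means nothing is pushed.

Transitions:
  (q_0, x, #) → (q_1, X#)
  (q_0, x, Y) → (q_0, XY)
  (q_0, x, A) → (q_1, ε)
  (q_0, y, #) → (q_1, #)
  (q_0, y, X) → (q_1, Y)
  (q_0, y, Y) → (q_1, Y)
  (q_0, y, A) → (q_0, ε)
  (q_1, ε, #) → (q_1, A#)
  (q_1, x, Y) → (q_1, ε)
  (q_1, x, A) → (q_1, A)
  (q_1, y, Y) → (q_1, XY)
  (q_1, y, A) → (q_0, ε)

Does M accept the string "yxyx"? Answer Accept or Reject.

(q_0, yxyx, #) ⊢ (q_1, xyx, #) ⊢ (q_1, xyx, A#) ⊢ (q_1, yx, A#) ⊢ (q_0, x, #) ⊢ (q_1, ε, X#)
All input consumed; state q_1 ∉ F and no further ε-move applies.

Reject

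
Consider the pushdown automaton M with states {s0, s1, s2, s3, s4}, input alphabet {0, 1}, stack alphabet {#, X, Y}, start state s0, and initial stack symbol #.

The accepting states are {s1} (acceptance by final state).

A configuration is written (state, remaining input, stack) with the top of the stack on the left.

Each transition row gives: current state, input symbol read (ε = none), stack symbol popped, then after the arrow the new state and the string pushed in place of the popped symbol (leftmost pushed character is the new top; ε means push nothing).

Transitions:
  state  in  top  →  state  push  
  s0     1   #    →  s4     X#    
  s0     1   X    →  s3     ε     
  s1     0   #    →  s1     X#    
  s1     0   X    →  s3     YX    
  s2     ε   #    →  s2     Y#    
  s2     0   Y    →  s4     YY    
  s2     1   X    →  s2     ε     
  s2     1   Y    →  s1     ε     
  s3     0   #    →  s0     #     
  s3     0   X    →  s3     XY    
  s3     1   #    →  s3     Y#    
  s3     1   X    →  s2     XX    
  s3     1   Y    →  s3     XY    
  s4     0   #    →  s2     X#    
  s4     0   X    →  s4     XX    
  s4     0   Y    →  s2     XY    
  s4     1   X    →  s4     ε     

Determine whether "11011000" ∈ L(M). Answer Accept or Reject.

Reject

No computation consumes all input and reaches a final state.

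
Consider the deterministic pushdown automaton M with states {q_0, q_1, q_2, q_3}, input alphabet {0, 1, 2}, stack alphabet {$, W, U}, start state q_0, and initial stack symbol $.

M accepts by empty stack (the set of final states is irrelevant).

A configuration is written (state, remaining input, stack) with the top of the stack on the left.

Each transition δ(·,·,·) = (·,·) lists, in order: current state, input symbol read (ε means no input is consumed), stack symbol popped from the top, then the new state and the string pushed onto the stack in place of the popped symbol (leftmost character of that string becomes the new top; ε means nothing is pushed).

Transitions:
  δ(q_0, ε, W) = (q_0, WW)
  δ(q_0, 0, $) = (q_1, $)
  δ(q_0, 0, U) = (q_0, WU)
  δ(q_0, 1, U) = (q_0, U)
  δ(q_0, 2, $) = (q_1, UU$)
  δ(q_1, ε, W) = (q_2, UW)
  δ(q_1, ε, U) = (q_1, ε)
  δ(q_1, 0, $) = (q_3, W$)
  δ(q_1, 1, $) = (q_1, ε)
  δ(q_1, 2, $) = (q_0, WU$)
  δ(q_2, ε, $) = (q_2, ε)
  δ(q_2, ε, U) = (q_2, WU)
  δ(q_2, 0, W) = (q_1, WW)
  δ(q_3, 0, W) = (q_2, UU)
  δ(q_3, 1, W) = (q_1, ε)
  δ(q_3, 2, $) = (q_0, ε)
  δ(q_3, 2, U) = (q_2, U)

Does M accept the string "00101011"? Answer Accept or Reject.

Accept

(q_0, 00101011, $)
  read 0, top $: go to q_1, push $ → (q_1, 0101011, $)
  read 0, top $: go to q_3, push W$ → (q_3, 101011, W$)
  read 1, top W: go to q_1, push ε → (q_1, 01011, $)
  read 0, top $: go to q_3, push W$ → (q_3, 1011, W$)
  read 1, top W: go to q_1, push ε → (q_1, 011, $)
  read 0, top $: go to q_3, push W$ → (q_3, 11, W$)
  read 1, top W: go to q_1, push ε → (q_1, 1, $)
  read 1, top $: go to q_1, push ε → (q_1, ε, ε)
All input consumed and the stack is empty.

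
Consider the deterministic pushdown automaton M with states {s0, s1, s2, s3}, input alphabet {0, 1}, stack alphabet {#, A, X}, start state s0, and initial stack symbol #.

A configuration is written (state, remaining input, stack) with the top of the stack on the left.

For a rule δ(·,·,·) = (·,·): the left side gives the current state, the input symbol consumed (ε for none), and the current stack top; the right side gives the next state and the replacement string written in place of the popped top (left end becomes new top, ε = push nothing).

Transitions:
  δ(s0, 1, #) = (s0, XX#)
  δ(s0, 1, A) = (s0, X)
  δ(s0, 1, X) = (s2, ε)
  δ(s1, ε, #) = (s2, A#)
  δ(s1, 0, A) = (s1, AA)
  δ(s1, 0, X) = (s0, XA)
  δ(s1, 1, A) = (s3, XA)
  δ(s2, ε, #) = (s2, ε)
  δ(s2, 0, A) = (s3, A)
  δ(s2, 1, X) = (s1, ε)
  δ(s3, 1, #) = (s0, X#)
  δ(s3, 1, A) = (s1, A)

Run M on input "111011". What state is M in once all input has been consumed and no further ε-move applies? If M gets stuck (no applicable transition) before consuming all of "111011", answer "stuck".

s3

(s0, 111011, #) ⊢ (s0, 11011, XX#) ⊢ (s2, 1011, X#) ⊢ (s1, 011, #) ⊢ (s2, 011, A#) ⊢ (s3, 11, A#) ⊢ (s1, 1, A#) ⊢ (s3, ε, XA#)
All input consumed; M is in state s3.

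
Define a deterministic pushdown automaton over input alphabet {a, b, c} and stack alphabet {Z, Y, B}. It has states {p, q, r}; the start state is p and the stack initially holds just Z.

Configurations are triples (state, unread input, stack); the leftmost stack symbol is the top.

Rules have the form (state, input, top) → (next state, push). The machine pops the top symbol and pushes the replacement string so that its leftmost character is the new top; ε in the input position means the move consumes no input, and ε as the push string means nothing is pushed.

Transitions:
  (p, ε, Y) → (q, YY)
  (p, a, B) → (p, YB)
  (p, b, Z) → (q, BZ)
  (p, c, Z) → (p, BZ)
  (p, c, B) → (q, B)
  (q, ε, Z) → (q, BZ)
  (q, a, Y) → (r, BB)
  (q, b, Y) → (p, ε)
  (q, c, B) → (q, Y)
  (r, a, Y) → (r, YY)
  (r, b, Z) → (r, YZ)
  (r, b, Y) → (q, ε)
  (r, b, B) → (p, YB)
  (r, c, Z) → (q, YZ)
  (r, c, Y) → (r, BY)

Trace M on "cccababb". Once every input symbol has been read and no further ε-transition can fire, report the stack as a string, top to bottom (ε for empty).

(p, cccababb, Z)
  read c, top Z: go to p, push BZ → (p, ccababb, BZ)
  read c, top B: go to q, push B → (q, cababb, BZ)
  read c, top B: go to q, push Y → (q, ababb, YZ)
  read a, top Y: go to r, push BB → (r, babb, BBZ)
  read b, top B: go to p, push YB → (p, abb, YBBZ)
  ε-move, top Y: go to q, push YY → (q, abb, YYBBZ)
  read a, top Y: go to r, push BB → (r, bb, BBYBBZ)
  read b, top B: go to p, push YB → (p, b, YBBYBBZ)
  ε-move, top Y: go to q, push YY → (q, b, YYBBYBBZ)
  read b, top Y: go to p, push ε → (p, ε, YBBYBBZ)
  ε-move, top Y: go to q, push YY → (q, ε, YYBBYBBZ)
All input consumed in state q with stack YYBBYBBZ.

YYBBYBBZ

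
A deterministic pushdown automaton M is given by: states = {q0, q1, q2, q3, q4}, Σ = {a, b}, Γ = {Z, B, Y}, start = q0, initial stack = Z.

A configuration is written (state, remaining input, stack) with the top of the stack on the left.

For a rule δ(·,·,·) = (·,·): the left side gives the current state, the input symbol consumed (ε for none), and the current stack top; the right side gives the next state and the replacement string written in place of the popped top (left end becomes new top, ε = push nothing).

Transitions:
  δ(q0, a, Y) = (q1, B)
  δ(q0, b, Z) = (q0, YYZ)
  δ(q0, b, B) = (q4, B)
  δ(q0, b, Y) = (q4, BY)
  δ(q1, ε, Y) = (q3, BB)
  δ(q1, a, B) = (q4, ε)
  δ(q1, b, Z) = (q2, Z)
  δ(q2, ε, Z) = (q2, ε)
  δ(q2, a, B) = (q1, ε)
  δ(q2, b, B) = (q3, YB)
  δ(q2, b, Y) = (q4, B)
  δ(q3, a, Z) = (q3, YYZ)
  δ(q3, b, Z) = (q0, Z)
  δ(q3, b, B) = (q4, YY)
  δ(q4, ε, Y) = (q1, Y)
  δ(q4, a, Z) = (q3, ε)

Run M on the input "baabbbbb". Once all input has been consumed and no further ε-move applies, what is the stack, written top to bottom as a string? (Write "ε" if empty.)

(q0, baabbbbb, Z) ⊢ (q0, aabbbbb, YYZ) ⊢ (q1, abbbbb, BYZ) ⊢ (q4, bbbbb, YZ) ⊢ (q1, bbbbb, YZ) ⊢ (q3, bbbbb, BBZ) ⊢ (q4, bbbb, YYBZ) ⊢ (q1, bbbb, YYBZ) ⊢ (q3, bbbb, BBYBZ) ⊢ (q4, bbb, YYBYBZ) ⊢ (q1, bbb, YYBYBZ) ⊢ (q3, bbb, BBYBYBZ) ⊢ (q4, bb, YYBYBYBZ) ⊢ (q1, bb, YYBYBYBZ) ⊢ (q3, bb, BBYBYBYBZ) ⊢ (q4, b, YYBYBYBYBZ) ⊢ (q1, b, YYBYBYBYBZ) ⊢ (q3, b, BBYBYBYBYBZ) ⊢ (q4, ε, YYBYBYBYBYBZ) ⊢ (q1, ε, YYBYBYBYBYBZ) ⊢ (q3, ε, BBYBYBYBYBYBZ)
All input consumed in state q3 with stack BBYBYBYBYBYBZ.

BBYBYBYBYBYBZ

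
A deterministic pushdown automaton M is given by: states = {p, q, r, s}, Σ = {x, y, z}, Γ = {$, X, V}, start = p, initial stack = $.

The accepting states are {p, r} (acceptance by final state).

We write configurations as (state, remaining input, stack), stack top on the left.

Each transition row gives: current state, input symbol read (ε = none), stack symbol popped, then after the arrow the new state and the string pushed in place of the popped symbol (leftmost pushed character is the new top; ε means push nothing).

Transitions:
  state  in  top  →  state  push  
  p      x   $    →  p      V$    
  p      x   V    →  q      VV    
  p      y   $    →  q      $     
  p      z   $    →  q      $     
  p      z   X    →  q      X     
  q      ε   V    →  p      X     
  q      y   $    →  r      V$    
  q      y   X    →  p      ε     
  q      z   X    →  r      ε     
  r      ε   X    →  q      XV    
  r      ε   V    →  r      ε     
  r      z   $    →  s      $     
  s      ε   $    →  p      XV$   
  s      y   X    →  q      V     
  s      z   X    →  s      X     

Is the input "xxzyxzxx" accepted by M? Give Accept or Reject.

(p, xxzyxzxx, $)
  read x, top $: go to p, push V$ → (p, xzyxzxx, V$)
  read x, top V: go to q, push VV → (q, zyxzxx, VV$)
  ε-move, top V: go to p, push X → (p, zyxzxx, XV$)
  read z, top X: go to q, push X → (q, yxzxx, XV$)
  read y, top X: go to p, push ε → (p, xzxx, V$)
  read x, top V: go to q, push VV → (q, zxx, VV$)
  ε-move, top V: go to p, push X → (p, zxx, XV$)
  read z, top X: go to q, push X → (q, xx, XV$)
No transition applies at (q, xx, XV$); input not fully consumed.

Reject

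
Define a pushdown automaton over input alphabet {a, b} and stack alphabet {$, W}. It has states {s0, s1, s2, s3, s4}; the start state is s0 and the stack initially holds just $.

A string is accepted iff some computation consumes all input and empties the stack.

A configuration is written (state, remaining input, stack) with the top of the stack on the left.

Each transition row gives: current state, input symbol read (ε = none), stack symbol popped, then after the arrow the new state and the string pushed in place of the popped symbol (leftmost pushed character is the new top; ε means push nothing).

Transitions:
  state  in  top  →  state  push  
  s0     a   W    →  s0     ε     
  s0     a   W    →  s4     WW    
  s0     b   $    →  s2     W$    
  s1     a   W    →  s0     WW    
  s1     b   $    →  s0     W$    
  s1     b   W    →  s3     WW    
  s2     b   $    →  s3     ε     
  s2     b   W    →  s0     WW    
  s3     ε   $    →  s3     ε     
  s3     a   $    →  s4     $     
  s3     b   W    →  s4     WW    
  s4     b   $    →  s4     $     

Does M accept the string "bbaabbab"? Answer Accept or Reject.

Reject

No computation consumes all input and empties the stack.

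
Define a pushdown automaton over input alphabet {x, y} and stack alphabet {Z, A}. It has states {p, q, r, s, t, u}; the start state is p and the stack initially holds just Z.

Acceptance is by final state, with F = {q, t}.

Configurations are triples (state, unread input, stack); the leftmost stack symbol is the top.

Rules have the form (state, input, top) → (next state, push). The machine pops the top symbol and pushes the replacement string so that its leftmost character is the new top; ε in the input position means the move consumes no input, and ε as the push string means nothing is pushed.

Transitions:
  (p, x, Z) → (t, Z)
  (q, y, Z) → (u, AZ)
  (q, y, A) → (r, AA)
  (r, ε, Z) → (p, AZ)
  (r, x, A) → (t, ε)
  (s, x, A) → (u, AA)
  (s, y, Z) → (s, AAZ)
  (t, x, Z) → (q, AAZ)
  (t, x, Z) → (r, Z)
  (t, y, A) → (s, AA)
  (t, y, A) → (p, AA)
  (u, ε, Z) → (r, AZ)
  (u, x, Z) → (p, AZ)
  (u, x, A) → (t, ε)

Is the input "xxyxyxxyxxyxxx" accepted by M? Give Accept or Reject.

Reject

No computation consumes all input and reaches a final state.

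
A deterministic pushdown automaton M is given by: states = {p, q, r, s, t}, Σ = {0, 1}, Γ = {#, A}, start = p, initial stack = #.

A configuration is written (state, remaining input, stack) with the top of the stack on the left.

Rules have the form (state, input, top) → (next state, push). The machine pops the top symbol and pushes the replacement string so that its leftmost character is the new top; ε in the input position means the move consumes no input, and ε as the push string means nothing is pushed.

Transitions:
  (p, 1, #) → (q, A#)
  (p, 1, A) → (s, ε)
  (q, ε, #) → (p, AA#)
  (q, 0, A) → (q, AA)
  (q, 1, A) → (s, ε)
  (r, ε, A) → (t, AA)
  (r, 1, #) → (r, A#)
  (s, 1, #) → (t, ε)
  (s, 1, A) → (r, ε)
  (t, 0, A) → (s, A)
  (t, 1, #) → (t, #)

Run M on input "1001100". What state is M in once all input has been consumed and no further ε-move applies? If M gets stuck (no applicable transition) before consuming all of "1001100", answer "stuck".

stuck

(p, 1001100, #) ⊢ (q, 001100, A#) ⊢ (q, 01100, AA#) ⊢ (q, 1100, AAA#) ⊢ (s, 100, AA#) ⊢ (r, 00, A#) ⊢ (t, 00, AA#) ⊢ (s, 0, AA#)
No transition for (s, 0, top A); M blocks with input 0 remaining.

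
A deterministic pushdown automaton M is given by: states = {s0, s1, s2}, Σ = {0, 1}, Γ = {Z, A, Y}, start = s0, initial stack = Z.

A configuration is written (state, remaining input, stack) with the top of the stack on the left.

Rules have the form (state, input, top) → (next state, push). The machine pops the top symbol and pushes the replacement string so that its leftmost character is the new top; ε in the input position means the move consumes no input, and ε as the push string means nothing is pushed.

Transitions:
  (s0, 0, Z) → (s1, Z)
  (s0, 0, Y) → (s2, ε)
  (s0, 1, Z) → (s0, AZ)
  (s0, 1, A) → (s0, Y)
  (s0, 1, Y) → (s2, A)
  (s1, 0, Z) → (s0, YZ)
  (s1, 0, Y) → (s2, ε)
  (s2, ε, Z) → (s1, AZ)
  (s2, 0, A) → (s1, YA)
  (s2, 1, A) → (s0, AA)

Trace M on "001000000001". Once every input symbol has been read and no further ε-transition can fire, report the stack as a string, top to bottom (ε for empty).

(s0, 001000000001, Z)
  read 0, top Z: go to s1, push Z → (s1, 01000000001, Z)
  read 0, top Z: go to s0, push YZ → (s0, 1000000001, YZ)
  read 1, top Y: go to s2, push A → (s2, 000000001, AZ)
  read 0, top A: go to s1, push YA → (s1, 00000001, YAZ)
  read 0, top Y: go to s2, push ε → (s2, 0000001, AZ)
  read 0, top A: go to s1, push YA → (s1, 000001, YAZ)
  read 0, top Y: go to s2, push ε → (s2, 00001, AZ)
  read 0, top A: go to s1, push YA → (s1, 0001, YAZ)
  read 0, top Y: go to s2, push ε → (s2, 001, AZ)
  read 0, top A: go to s1, push YA → (s1, 01, YAZ)
  read 0, top Y: go to s2, push ε → (s2, 1, AZ)
  read 1, top A: go to s0, push AA → (s0, ε, AAZ)
All input consumed in state s0 with stack AAZ.

AAZ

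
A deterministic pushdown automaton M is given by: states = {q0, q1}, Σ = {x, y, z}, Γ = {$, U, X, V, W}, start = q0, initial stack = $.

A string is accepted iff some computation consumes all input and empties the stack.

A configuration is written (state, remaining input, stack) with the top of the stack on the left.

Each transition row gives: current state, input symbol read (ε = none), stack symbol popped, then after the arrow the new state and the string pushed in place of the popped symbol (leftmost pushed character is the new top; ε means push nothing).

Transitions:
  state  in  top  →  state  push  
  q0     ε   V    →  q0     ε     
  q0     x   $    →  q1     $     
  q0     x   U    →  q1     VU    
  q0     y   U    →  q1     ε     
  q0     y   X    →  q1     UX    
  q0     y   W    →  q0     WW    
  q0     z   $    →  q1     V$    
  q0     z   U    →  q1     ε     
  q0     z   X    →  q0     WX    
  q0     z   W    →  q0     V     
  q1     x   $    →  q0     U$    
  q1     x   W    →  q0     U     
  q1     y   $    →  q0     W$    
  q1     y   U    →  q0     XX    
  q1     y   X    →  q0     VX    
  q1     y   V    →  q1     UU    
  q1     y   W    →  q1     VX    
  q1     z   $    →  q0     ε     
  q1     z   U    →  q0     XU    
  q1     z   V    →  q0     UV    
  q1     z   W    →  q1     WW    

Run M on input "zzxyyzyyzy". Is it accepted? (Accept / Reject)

Reject

(q0, zzxyyzyyzy, $)
  read z, top $: go to q1, push V$ → (q1, zxyyzyyzy, V$)
  read z, top V: go to q0, push UV → (q0, xyyzyyzy, UV$)
  read x, top U: go to q1, push VU → (q1, yyzyyzy, VUV$)
  read y, top V: go to q1, push UU → (q1, yzyyzy, UUUV$)
  read y, top U: go to q0, push XX → (q0, zyyzy, XXUUV$)
  read z, top X: go to q0, push WX → (q0, yyzy, WXXUUV$)
  read y, top W: go to q0, push WW → (q0, yzy, WWXXUUV$)
  read y, top W: go to q0, push WW → (q0, zy, WWWXXUUV$)
  read z, top W: go to q0, push V → (q0, y, VWWXXUUV$)
  ε-move, top V: go to q0, push ε → (q0, y, WWXXUUV$)
  read y, top W: go to q0, push WW → (q0, ε, WWWXXUUV$)
All input consumed; stack is WWWXXUUV$, not empty, and no further ε-move applies.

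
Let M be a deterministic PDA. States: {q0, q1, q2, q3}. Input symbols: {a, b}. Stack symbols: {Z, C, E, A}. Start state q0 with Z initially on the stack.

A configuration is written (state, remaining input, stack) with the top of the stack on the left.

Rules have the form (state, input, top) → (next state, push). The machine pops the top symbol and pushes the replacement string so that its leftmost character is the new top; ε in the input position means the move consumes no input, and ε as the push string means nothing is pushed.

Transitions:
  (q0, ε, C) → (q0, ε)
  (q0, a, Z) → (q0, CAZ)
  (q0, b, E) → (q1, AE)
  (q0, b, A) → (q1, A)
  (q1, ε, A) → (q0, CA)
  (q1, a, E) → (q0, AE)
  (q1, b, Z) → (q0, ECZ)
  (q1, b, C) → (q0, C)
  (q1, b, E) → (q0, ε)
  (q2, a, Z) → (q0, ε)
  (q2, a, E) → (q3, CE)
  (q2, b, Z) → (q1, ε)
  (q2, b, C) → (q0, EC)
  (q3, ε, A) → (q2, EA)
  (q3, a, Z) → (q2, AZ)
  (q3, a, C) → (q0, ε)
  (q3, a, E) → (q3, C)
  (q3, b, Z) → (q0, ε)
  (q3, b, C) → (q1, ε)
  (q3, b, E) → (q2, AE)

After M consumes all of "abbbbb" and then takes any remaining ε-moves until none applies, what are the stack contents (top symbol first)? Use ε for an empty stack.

AZ

(q0, abbbbb, Z)
  read a, top Z: go to q0, push CAZ → (q0, bbbbb, CAZ)
  ε-move, top C: go to q0, push ε → (q0, bbbbb, AZ)
  read b, top A: go to q1, push A → (q1, bbbb, AZ)
  ε-move, top A: go to q0, push CA → (q0, bbbb, CAZ)
  ε-move, top C: go to q0, push ε → (q0, bbbb, AZ)
  read b, top A: go to q1, push A → (q1, bbb, AZ)
  ε-move, top A: go to q0, push CA → (q0, bbb, CAZ)
  ε-move, top C: go to q0, push ε → (q0, bbb, AZ)
  read b, top A: go to q1, push A → (q1, bb, AZ)
  ε-move, top A: go to q0, push CA → (q0, bb, CAZ)
  ε-move, top C: go to q0, push ε → (q0, bb, AZ)
  read b, top A: go to q1, push A → (q1, b, AZ)
  ε-move, top A: go to q0, push CA → (q0, b, CAZ)
  ε-move, top C: go to q0, push ε → (q0, b, AZ)
  read b, top A: go to q1, push A → (q1, ε, AZ)
  ε-move, top A: go to q0, push CA → (q0, ε, CAZ)
  ε-move, top C: go to q0, push ε → (q0, ε, AZ)
All input consumed in state q0 with stack AZ.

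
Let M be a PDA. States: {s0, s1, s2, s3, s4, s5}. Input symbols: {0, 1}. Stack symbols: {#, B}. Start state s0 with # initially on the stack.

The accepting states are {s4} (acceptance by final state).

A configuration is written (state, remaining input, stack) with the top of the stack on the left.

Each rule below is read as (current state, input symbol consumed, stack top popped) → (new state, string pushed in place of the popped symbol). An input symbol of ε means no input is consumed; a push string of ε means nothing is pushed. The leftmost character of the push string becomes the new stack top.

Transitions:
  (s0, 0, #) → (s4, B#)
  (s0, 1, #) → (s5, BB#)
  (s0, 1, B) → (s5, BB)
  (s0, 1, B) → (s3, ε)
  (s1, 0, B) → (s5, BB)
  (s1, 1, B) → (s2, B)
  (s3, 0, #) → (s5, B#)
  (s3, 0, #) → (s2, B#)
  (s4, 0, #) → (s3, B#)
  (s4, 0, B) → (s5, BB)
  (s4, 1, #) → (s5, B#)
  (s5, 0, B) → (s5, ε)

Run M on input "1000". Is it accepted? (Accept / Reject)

No computation consumes all input and reaches a final state.

Reject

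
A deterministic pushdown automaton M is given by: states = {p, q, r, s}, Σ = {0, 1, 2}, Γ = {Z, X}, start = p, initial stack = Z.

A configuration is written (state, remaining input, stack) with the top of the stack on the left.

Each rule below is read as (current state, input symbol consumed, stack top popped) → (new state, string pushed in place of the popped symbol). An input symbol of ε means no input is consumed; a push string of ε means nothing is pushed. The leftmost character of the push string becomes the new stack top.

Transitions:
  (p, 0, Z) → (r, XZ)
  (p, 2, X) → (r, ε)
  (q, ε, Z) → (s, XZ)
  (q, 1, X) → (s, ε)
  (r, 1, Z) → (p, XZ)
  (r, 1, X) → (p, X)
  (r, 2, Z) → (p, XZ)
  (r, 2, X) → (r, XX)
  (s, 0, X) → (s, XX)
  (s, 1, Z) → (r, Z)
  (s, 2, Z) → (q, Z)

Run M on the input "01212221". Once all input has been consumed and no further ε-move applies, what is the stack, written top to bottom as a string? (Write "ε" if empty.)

(p, 01212221, Z)
  read 0, top Z: go to r, push XZ → (r, 1212221, XZ)
  read 1, top X: go to p, push X → (p, 212221, XZ)
  read 2, top X: go to r, push ε → (r, 12221, Z)
  read 1, top Z: go to p, push XZ → (p, 2221, XZ)
  read 2, top X: go to r, push ε → (r, 221, Z)
  read 2, top Z: go to p, push XZ → (p, 21, XZ)
  read 2, top X: go to r, push ε → (r, 1, Z)
  read 1, top Z: go to p, push XZ → (p, ε, XZ)
All input consumed in state p with stack XZ.

XZ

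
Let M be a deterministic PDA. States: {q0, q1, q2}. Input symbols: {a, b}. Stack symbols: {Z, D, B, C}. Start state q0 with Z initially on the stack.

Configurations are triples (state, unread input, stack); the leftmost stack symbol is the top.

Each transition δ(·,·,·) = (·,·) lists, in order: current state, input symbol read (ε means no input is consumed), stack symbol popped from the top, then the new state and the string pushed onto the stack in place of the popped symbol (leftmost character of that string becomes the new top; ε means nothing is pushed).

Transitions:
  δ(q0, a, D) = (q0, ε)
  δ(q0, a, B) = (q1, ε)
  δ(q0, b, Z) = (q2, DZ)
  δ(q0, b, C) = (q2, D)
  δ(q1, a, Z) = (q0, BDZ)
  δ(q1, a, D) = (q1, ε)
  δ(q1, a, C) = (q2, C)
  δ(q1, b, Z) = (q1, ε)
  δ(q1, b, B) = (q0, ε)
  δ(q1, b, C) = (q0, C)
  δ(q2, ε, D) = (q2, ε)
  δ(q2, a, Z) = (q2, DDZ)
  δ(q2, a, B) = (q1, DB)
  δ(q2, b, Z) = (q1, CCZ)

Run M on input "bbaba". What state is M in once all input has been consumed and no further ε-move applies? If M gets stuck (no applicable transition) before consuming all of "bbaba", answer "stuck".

(q0, bbaba, Z)
  read b, top Z: go to q2, push DZ → (q2, baba, DZ)
  ε-move, top D: go to q2, push ε → (q2, baba, Z)
  read b, top Z: go to q1, push CCZ → (q1, aba, CCZ)
  read a, top C: go to q2, push C → (q2, ba, CCZ)
No transition for (q2, b, top C); M blocks with input ba remaining.

stuck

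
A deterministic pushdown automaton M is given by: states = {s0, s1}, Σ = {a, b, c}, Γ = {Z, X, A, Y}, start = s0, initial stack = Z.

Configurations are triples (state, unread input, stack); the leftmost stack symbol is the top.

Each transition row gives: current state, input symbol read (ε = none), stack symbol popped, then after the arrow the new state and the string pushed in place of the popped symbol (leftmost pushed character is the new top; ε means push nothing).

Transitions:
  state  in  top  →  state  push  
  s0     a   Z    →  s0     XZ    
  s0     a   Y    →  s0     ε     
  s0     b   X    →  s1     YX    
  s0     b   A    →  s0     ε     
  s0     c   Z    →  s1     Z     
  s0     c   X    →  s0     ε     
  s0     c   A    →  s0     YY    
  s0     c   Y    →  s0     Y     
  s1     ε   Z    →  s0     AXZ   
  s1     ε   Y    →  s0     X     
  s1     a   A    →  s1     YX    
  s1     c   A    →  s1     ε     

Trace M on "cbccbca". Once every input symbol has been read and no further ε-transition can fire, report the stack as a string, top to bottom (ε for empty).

(s0, cbccbca, Z) ⊢ (s1, bccbca, Z) ⊢ (s0, bccbca, AXZ) ⊢ (s0, ccbca, XZ) ⊢ (s0, cbca, Z) ⊢ (s1, bca, Z) ⊢ (s0, bca, AXZ) ⊢ (s0, ca, XZ) ⊢ (s0, a, Z) ⊢ (s0, ε, XZ)
All input consumed in state s0 with stack XZ.

XZ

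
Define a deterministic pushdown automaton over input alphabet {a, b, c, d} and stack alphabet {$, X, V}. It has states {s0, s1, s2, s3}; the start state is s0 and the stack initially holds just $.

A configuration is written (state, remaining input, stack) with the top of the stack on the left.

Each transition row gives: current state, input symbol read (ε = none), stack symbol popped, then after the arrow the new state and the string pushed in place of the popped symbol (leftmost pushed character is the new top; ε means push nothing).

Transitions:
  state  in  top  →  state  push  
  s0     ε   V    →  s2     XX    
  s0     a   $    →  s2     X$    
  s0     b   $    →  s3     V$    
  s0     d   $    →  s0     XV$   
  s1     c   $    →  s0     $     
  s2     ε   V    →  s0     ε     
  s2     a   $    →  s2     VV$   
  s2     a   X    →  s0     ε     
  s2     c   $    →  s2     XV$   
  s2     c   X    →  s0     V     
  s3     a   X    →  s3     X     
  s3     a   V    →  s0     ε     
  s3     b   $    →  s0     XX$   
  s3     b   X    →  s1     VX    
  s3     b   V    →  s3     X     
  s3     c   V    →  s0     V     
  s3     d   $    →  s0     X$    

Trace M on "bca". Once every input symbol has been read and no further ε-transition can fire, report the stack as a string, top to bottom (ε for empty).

(s0, bca, $)
  read b, top $: go to s3, push V$ → (s3, ca, V$)
  read c, top V: go to s0, push V → (s0, a, V$)
  ε-move, top V: go to s2, push XX → (s2, a, XX$)
  read a, top X: go to s0, push ε → (s0, ε, X$)
All input consumed in state s0 with stack X$.

X$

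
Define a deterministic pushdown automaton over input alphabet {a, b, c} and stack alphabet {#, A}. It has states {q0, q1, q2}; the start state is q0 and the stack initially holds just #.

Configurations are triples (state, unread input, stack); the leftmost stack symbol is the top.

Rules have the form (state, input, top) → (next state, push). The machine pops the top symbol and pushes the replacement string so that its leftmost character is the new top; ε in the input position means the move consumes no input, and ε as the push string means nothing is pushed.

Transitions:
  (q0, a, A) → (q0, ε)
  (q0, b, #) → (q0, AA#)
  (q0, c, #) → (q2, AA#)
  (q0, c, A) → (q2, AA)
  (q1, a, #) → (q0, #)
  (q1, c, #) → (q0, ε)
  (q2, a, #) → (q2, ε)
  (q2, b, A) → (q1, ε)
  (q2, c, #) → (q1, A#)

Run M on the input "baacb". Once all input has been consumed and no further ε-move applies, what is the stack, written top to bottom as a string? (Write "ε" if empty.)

A#

(q0, baacb, #)
  read b, top #: go to q0, push AA# → (q0, aacb, AA#)
  read a, top A: go to q0, push ε → (q0, acb, A#)
  read a, top A: go to q0, push ε → (q0, cb, #)
  read c, top #: go to q2, push AA# → (q2, b, AA#)
  read b, top A: go to q1, push ε → (q1, ε, A#)
All input consumed in state q1 with stack A#.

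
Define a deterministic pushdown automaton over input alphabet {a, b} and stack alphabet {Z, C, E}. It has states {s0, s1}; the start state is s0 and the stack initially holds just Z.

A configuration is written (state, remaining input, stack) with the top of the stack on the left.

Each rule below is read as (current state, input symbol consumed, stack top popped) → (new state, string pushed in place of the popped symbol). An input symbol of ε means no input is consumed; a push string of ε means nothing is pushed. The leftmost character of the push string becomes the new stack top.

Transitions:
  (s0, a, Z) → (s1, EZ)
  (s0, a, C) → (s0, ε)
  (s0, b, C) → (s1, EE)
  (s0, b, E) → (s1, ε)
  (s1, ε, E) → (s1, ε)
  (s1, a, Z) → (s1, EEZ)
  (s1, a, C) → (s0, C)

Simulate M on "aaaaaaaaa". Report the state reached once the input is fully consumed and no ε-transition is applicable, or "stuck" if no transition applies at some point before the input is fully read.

(s0, aaaaaaaaa, Z)
  read a, top Z: go to s1, push EZ → (s1, aaaaaaaa, EZ)
  ε-move, top E: go to s1, push ε → (s1, aaaaaaaa, Z)
  read a, top Z: go to s1, push EEZ → (s1, aaaaaaa, EEZ)
  ε-move, top E: go to s1, push ε → (s1, aaaaaaa, EZ)
  ε-move, top E: go to s1, push ε → (s1, aaaaaaa, Z)
  read a, top Z: go to s1, push EEZ → (s1, aaaaaa, EEZ)
  ε-move, top E: go to s1, push ε → (s1, aaaaaa, EZ)
  ε-move, top E: go to s1, push ε → (s1, aaaaaa, Z)
  read a, top Z: go to s1, push EEZ → (s1, aaaaa, EEZ)
  ε-move, top E: go to s1, push ε → (s1, aaaaa, EZ)
  ε-move, top E: go to s1, push ε → (s1, aaaaa, Z)
  read a, top Z: go to s1, push EEZ → (s1, aaaa, EEZ)
  ε-move, top E: go to s1, push ε → (s1, aaaa, EZ)
  ε-move, top E: go to s1, push ε → (s1, aaaa, Z)
  read a, top Z: go to s1, push EEZ → (s1, aaa, EEZ)
  ε-move, top E: go to s1, push ε → (s1, aaa, EZ)
  ε-move, top E: go to s1, push ε → (s1, aaa, Z)
  read a, top Z: go to s1, push EEZ → (s1, aa, EEZ)
  ε-move, top E: go to s1, push ε → (s1, aa, EZ)
  ε-move, top E: go to s1, push ε → (s1, aa, Z)
  read a, top Z: go to s1, push EEZ → (s1, a, EEZ)
  ε-move, top E: go to s1, push ε → (s1, a, EZ)
  ε-move, top E: go to s1, push ε → (s1, a, Z)
  read a, top Z: go to s1, push EEZ → (s1, ε, EEZ)
  ε-move, top E: go to s1, push ε → (s1, ε, EZ)
  ε-move, top E: go to s1, push ε → (s1, ε, Z)
All input consumed; M is in state s1.

s1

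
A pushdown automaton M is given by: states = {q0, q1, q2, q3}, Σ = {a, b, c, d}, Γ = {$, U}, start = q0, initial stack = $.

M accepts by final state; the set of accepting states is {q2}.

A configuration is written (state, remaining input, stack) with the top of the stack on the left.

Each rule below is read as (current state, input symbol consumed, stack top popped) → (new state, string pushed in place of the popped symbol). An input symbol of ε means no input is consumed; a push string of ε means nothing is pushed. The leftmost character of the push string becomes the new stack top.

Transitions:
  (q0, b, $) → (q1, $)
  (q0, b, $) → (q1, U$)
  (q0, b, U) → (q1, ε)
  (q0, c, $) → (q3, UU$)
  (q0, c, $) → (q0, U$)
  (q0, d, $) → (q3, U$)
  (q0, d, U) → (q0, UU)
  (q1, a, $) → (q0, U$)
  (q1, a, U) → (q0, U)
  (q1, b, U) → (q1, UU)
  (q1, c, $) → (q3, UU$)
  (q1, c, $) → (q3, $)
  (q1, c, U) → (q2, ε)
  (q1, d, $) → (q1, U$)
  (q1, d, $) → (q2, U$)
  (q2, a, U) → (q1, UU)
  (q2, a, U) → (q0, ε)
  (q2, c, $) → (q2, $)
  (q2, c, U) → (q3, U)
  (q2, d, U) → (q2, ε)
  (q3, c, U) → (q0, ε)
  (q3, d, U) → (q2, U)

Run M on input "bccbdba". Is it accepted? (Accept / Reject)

Reject

No computation consumes all input and reaches a final state.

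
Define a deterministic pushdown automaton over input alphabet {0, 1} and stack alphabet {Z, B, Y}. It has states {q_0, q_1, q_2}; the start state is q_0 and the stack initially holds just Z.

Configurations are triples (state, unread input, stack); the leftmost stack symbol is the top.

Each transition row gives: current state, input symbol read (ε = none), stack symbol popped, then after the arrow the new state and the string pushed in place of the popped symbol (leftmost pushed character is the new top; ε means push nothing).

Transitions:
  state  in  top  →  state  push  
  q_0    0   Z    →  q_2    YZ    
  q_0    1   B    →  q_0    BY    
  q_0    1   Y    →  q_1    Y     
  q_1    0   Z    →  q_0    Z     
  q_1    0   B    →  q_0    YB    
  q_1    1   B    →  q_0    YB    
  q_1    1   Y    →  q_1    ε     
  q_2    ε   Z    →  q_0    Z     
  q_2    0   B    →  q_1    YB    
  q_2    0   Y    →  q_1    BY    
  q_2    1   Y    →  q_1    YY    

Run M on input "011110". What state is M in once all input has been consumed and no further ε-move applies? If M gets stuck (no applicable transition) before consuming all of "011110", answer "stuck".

(q_0, 011110, Z) ⊢ (q_2, 11110, YZ) ⊢ (q_1, 1110, YYZ) ⊢ (q_1, 110, YZ) ⊢ (q_1, 10, Z)
No transition for (q_1, 1, top Z); M blocks with input 10 remaining.

stuck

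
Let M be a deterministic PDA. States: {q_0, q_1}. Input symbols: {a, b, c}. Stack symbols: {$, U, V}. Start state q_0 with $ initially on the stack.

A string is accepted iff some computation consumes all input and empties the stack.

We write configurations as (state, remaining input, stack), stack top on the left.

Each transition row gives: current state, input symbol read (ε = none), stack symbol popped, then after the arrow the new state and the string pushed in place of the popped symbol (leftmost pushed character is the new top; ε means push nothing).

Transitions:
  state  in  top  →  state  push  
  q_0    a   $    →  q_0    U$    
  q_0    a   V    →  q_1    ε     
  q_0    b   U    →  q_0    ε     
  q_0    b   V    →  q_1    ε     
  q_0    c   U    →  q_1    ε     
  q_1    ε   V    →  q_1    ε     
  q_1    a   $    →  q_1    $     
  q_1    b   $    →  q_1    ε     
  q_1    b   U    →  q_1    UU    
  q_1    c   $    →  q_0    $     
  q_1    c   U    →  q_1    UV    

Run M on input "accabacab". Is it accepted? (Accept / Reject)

Accept

(q_0, accabacab, $) ⊢ (q_0, ccabacab, U$) ⊢ (q_1, cabacab, $) ⊢ (q_0, abacab, $) ⊢ (q_0, bacab, U$) ⊢ (q_0, acab, $) ⊢ (q_0, cab, U$) ⊢ (q_1, ab, $) ⊢ (q_1, b, $) ⊢ (q_1, ε, ε)
All input consumed and the stack is empty.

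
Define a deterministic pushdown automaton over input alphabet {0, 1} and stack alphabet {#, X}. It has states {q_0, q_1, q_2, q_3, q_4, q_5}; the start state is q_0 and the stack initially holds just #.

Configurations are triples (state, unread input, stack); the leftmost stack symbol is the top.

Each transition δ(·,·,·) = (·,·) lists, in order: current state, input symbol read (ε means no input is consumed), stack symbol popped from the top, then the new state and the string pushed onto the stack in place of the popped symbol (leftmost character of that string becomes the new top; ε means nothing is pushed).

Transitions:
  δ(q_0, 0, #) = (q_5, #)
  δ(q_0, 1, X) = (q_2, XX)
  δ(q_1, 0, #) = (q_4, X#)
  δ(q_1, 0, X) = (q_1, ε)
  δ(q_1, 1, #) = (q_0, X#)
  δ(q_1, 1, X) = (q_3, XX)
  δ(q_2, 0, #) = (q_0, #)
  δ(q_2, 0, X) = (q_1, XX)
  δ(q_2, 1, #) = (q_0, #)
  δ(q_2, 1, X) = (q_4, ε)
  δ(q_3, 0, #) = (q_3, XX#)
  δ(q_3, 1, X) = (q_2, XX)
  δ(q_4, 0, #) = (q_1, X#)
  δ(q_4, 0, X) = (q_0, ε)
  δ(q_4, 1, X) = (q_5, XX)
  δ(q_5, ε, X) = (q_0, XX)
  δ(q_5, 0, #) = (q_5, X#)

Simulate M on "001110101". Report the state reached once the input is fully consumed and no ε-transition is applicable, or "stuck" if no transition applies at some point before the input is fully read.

stuck

(q_0, 001110101, #)
  read 0, top #: go to q_5, push # → (q_5, 01110101, #)
  read 0, top #: go to q_5, push X# → (q_5, 1110101, X#)
  ε-move, top X: go to q_0, push XX → (q_0, 1110101, XX#)
  read 1, top X: go to q_2, push XX → (q_2, 110101, XXX#)
  read 1, top X: go to q_4, push ε → (q_4, 10101, XX#)
  read 1, top X: go to q_5, push XX → (q_5, 0101, XXX#)
  ε-move, top X: go to q_0, push XX → (q_0, 0101, XXXX#)
No transition for (q_0, 0, top X); M blocks with input 0101 remaining.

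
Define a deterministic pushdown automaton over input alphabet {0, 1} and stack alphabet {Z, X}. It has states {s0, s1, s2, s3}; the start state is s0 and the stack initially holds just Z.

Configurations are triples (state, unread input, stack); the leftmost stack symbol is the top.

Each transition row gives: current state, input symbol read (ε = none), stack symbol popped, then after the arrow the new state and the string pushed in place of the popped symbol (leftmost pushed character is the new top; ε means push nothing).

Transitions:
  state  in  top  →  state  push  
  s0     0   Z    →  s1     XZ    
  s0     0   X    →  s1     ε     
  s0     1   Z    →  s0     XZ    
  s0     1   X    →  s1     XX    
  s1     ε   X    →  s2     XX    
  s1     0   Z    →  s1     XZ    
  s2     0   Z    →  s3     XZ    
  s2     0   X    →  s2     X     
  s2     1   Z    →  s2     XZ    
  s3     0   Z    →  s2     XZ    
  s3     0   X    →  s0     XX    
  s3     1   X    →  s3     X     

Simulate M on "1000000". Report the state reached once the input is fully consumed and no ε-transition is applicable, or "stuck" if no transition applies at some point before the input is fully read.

s2

(s0, 1000000, Z) ⊢ (s0, 000000, XZ) ⊢ (s1, 00000, Z) ⊢ (s1, 0000, XZ) ⊢ (s2, 0000, XXZ) ⊢ (s2, 000, XXZ) ⊢ (s2, 00, XXZ) ⊢ (s2, 0, XXZ) ⊢ (s2, ε, XXZ)
All input consumed; M is in state s2.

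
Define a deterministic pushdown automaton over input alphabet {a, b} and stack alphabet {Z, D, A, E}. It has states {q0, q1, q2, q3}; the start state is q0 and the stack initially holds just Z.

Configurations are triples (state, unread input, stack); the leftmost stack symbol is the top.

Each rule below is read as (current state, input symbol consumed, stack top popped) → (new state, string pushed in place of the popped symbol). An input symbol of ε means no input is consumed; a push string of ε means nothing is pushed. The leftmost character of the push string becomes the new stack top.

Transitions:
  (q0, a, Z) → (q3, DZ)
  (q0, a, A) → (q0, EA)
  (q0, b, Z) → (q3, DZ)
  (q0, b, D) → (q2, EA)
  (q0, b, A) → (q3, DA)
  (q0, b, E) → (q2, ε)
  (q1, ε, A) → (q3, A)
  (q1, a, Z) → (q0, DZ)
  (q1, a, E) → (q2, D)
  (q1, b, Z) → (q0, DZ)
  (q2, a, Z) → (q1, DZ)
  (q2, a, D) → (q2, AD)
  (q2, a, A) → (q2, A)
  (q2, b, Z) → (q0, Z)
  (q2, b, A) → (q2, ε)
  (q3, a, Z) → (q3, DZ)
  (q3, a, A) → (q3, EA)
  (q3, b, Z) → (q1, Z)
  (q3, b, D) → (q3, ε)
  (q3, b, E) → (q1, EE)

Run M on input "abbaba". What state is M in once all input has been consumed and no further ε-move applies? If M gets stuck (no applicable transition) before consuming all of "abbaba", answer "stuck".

(q0, abbaba, Z) ⊢ (q3, bbaba, DZ) ⊢ (q3, baba, Z) ⊢ (q1, aba, Z) ⊢ (q0, ba, DZ) ⊢ (q2, a, EAZ)
No transition for (q2, a, top E); M blocks with input a remaining.

stuck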